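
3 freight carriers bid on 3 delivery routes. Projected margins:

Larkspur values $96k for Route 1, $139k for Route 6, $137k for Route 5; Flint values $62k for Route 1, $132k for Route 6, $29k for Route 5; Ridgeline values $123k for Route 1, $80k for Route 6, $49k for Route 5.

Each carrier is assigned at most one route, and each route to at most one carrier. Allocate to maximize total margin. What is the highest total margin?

Max total: $392k

Treat this as an assignment problem: match each carrier to one route.
Optimal: Larkspur→Route 5 ($137k), Flint→Route 6 ($132k), Ridgeline→Route 1 ($123k) — total 137+132+123 = $392k.
Column-greedy (each route in turn goes to its best remaining carrier) gives $291k, worse by 101.
Next-best assignment: Larkspur→Route 6, Flint→Route 5, Ridgeline→Route 1 = $291k.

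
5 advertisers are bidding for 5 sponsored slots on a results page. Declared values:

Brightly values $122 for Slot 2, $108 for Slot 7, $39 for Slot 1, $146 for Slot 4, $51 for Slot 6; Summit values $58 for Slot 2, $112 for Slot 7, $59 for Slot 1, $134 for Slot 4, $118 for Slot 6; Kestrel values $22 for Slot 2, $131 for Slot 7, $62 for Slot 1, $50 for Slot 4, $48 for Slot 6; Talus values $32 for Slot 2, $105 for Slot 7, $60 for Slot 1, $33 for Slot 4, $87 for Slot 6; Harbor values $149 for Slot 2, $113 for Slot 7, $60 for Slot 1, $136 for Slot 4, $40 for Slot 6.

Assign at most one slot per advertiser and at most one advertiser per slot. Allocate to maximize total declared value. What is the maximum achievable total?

Max total: $604

Treat this as an assignment problem: match each advertiser to one slot.
Optimal: Brightly→Slot 4 ($146), Summit→Slot 6 ($118), Kestrel→Slot 7 ($131), Talus→Slot 1 ($60), Harbor→Slot 2 ($149) — total 146+118+131+60+149 = $604.
Next-best assignment: Brightly→Slot 4, Summit→Slot 6, Kestrel→Slot 1, Talus→Slot 7, Harbor→Slot 2 = $580.
Swapping Talus↔Kestrel (Talus→Slot 7 $105, Kestrel→Slot 1 $62) loses 24.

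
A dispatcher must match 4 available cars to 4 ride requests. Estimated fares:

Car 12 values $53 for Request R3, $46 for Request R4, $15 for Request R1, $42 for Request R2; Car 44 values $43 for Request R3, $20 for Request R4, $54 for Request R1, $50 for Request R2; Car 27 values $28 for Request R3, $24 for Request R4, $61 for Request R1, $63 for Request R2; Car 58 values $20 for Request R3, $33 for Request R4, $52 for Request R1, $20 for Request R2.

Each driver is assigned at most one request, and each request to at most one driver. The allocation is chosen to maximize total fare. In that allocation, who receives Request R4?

Car 12 receives Request R4.

Optimal: Car 12→Request R4 ($46), Car 44→Request R3 ($43), Car 27→Request R2 ($63), Car 58→Request R1 ($52) — total 46+43+63+52 = $204.
Column-greedy (each request in turn goes to its best remaining driver) gives $197, worse by 7.
Checked against all permutations: $204 is optimal.
Car 12's own top request is Request R3 ($53), but forcing Car 12→Request R3 and reassigning the rest optimally gives only $203 — worse by 1.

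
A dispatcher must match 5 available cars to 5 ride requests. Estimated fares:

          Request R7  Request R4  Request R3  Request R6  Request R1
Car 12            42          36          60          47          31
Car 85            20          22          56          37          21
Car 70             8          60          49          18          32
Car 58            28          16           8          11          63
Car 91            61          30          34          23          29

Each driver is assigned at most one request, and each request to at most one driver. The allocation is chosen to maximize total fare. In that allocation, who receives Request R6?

Car 12 receives Request R6.

Optimal: Car 12→Request R6 ($47), Car 85→Request R3 ($56), Car 70→Request R4 ($60), Car 58→Request R1 ($63), Car 91→Request R7 ($61) — total 47+56+60+63+61 = $287.
Max-entry greedy (repeatedly take the single best remaining cell) gives $281, worse by 6.
Next-best assignment: Car 12→Request R3, Car 85→Request R6, Car 70→Request R4, Car 58→Request R1, Car 91→Request R7 = $281.
Swapping Car 58↔Car 70 (Car 58→Request R4 $16, Car 70→Request R1 $32) loses 75.
No other one-to-one assignment exceeds $287.
Car 12's own top request is Request R3 ($60), but forcing Car 12→Request R3 and reassigning the rest optimally gives only $281 — worse by 6.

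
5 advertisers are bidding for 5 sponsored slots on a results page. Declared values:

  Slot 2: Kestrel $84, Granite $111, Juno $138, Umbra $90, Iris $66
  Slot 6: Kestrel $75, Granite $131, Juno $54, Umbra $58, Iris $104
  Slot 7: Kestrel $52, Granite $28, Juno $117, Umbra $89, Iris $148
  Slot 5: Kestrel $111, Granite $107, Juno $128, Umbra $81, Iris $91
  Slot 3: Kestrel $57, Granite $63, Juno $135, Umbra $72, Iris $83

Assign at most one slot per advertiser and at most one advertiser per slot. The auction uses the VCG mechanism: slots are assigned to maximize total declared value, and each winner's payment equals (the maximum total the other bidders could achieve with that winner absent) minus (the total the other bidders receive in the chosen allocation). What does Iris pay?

Efficient allocation: Kestrel→Slot 5 ($111), Granite→Slot 6 ($131), Juno→Slot 3 ($135), Umbra→Slot 2 ($90), Iris→Slot 7 ($148); total welfare W = $615.
Iris receives Slot 7 at value $148, so the others get W − 148 = $467.
Without Iris: best allocation of the remaining 4 bidders over all 5 slots is Kestrel→Slot 5 ($111), Granite→Slot 6 ($131), Juno→Slot 2 ($138), Umbra→Slot 7 ($89), total $469.
VCG payment = (others' best without Iris) − (others' welfare with Iris) = 469 − 467 = $2.

Iris pays $2.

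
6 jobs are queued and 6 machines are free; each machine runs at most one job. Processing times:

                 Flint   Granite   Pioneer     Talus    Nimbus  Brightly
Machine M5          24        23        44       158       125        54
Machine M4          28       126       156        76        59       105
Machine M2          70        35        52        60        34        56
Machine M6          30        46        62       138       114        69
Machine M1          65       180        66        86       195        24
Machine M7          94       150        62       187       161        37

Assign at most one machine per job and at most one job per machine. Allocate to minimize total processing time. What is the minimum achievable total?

Minimum total: 249 min

Treat this as an assignment problem: match each job to one machine.
Optimal: Flint→Machine M6 (30 min), Granite→Machine M5 (23 min), Pioneer→Machine M7 (62 min), Talus→Machine M4 (76 min), Nimbus→Machine M2 (34 min), Brightly→Machine M1 (24 min) — total 30+23+62+76+34+24 = 249 min.
Row-greedy (each job in turn takes its cheapest remaining machine) gives 382 min, worse by 133.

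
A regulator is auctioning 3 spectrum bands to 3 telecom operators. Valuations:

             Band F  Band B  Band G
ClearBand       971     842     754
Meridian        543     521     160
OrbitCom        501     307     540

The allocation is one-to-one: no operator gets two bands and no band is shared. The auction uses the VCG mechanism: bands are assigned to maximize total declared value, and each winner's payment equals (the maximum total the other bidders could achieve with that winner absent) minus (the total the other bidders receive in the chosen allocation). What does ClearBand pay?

Efficient allocation: ClearBand→Band F ($971M), Meridian→Band B ($521M), OrbitCom→Band G ($540M); total welfare W = $2032M.
ClearBand receives Band F at value $971M, so the others get W − 971 = $1061M.
Without ClearBand: best allocation of the remaining 2 bidders over all 3 bands is Meridian→Band F ($543M), OrbitCom→Band G ($540M), total $1083M.
VCG payment = (others' best without ClearBand) − (others' welfare with ClearBand) = 1083 − 1061 = $22M.

ClearBand pays $22M.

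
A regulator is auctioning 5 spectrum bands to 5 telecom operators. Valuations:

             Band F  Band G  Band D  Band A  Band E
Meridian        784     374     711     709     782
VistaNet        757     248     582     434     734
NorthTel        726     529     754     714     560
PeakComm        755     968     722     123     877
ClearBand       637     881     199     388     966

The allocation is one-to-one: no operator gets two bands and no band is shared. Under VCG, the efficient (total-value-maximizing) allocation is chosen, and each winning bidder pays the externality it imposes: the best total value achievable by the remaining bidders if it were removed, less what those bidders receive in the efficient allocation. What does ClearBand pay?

ClearBand pays $73M.

Efficient allocation: Meridian→Band A ($709M), VistaNet→Band F ($757M), NorthTel→Band D ($754M), PeakComm→Band G ($968M), ClearBand→Band E ($966M); total welfare W = $4154M.
ClearBand receives Band E at value $966M, so the others get W − 966 = $3188M.
Without ClearBand: best allocation of the remaining 4 bidders over all 5 bands is Meridian→Band E ($782M), VistaNet→Band F ($757M), NorthTel→Band D ($754M), PeakComm→Band G ($968M), total $3261M.
VCG payment = (others' best without ClearBand) − (others' welfare with ClearBand) = 3261 − 3188 = $73M.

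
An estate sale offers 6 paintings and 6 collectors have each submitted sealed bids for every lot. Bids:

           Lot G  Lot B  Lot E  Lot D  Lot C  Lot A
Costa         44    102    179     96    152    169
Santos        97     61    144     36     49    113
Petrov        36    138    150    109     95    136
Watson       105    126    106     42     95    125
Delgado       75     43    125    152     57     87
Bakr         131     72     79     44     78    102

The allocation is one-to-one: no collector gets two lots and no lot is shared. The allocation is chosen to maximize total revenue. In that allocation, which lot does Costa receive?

Costa receives Lot C.

Optimal: Costa→Lot C ($152), Santos→Lot E ($144), Petrov→Lot B ($138), Watson→Lot A ($125), Delgado→Lot D ($152), Bakr→Lot G ($131) — total 152+144+138+125+152+131 = $842.
Next-best assignment: Costa→Lot C, Santos→Lot E, Petrov→Lot A, Watson→Lot B, Delgado→Lot D, Bakr→Lot G = $841.
No other one-to-one assignment exceeds $842.
Costa's own top lot is Lot E ($179), but forcing Costa→Lot E and reassigning the rest optimally gives only $808 — worse by 34.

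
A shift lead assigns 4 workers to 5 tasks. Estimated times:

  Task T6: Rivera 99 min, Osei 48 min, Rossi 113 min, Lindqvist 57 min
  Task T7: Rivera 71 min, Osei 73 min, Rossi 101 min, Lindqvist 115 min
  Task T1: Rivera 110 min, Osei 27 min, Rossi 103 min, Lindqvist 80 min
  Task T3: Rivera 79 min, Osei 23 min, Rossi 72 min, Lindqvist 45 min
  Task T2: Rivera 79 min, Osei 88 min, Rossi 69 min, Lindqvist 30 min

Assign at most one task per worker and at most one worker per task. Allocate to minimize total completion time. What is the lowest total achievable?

Optimal: Rivera→Task T7 (71 min), Osei→Task T1 (27 min), Rossi→Task T3 (72 min), Lindqvist→Task T2 (30 min) — total 71+27+72+30 = 200 min.
Min-entry greedy (repeatedly take the single cheapest remaining cell) gives 227 min, worse by 27.
Checked against all permutations: 200 min is optimal.

Minimum total: 200 min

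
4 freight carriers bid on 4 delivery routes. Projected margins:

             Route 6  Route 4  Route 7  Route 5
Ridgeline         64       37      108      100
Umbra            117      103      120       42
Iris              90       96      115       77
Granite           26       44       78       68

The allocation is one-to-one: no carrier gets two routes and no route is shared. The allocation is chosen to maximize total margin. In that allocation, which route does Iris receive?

Optimal: Ridgeline→Route 5 ($100k), Umbra→Route 6 ($117k), Iris→Route 4 ($96k), Granite→Route 7 ($78k) — total 100+117+96+78 = $391k.
Max-entry greedy (repeatedly take the single best remaining cell) gives $342k, worse by 49.
Next-best assignment: Ridgeline→Route 7, Umbra→Route 6, Iris→Route 4, Granite→Route 5 = $389k.
Iris's own top route is Route 7 ($115k), but forcing Iris→Route 7 and reassigning the rest optimally gives only $376k — worse by 15.

Iris receives Route 4.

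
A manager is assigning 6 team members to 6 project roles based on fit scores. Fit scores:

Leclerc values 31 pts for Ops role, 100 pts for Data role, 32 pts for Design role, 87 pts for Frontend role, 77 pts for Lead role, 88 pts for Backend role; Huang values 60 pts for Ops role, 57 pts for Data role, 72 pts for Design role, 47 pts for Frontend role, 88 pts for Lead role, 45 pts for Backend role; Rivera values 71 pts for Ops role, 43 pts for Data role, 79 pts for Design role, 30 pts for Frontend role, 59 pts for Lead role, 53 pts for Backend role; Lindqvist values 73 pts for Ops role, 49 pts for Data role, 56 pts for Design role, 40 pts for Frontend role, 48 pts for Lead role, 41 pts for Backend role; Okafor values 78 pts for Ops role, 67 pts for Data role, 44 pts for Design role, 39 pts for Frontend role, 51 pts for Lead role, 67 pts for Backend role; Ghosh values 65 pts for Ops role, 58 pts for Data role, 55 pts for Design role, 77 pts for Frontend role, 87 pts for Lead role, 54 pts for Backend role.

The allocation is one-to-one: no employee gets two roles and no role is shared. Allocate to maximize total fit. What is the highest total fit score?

Max total: 484 pts

Optimal: Leclerc→Data role (100 pts), Huang→Lead role (88 pts), Rivera→Design role (79 pts), Lindqvist→Ops role (73 pts), Okafor→Backend role (67 pts), Ghosh→Frontend role (77 pts) — total 100+88+79+73+67+77 = 484 pts.
Column-greedy (each role in turn goes to its best remaining employee) gives 463 pts, worse by 21.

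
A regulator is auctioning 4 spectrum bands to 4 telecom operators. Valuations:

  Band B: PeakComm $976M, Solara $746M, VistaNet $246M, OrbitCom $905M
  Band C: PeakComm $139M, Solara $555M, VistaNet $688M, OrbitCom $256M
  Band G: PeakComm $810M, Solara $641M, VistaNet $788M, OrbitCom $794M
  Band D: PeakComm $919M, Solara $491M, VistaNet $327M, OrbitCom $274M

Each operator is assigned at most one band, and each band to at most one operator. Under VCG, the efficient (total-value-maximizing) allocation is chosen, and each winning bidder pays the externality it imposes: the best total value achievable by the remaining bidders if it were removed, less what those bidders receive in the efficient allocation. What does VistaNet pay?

VistaNet pays $86M.

Efficient allocation: PeakComm→Band D ($919M), Solara→Band C ($555M), VistaNet→Band G ($788M), OrbitCom→Band B ($905M); total welfare W = $3167M.
VistaNet receives Band G at value $788M, so the others get W − 788 = $2379M.
Without VistaNet: best allocation of the remaining 3 bidders over all 4 bands is PeakComm→Band D ($919M), Solara→Band G ($641M), OrbitCom→Band B ($905M), total $2465M.
VCG payment = (others' best without VistaNet) − (others' welfare with VistaNet) = 2465 − 2379 = $86M.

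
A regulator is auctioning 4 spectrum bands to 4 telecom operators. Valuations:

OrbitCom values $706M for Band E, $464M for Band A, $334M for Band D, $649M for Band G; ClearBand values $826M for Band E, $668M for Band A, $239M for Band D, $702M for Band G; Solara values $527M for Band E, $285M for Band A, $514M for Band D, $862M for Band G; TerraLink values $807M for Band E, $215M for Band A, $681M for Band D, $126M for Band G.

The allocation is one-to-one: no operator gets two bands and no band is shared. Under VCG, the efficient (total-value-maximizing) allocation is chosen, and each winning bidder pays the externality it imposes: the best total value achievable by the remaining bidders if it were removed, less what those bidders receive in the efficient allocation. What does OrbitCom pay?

OrbitCom pays $158M.

Efficient allocation: OrbitCom→Band E ($706M), ClearBand→Band A ($668M), Solara→Band G ($862M), TerraLink→Band D ($681M); total welfare W = $2917M.
OrbitCom receives Band E at value $706M, so the others get W − 706 = $2211M.
Without OrbitCom: best allocation of the remaining 3 bidders over all 4 bands is ClearBand→Band E ($826M), Solara→Band G ($862M), TerraLink→Band D ($681M), total $2369M.
VCG payment = (others' best without OrbitCom) − (others' welfare with OrbitCom) = 2369 − 2211 = $158M.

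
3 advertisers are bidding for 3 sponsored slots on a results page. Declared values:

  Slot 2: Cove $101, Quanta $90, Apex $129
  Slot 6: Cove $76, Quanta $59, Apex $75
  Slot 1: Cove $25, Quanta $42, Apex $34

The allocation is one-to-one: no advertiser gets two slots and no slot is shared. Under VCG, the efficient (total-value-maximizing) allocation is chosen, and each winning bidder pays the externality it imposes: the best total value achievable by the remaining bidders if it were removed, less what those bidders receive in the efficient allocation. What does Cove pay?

Efficient allocation: Cove→Slot 6 ($76), Quanta→Slot 1 ($42), Apex→Slot 2 ($129); total welfare W = $247.
Cove receives Slot 6 at value $76, so the others get W − 76 = $171.
Without Cove: best allocation of the remaining 2 bidders over all 3 slots is Quanta→Slot 6 ($59), Apex→Slot 2 ($129), total $188.
VCG payment = (others' best without Cove) − (others' welfare with Cove) = 188 − 171 = $17.

Cove pays $17.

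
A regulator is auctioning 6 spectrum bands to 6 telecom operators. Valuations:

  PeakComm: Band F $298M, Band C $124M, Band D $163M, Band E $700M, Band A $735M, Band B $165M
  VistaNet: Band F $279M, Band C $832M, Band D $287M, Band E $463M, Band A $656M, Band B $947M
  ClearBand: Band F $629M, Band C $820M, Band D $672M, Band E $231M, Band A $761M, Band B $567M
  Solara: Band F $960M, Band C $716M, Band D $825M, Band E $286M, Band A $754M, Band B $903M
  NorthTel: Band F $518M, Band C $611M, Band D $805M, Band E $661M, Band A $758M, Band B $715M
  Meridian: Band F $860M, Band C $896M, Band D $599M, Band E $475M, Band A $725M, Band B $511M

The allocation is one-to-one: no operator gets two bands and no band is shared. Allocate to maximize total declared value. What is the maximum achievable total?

Maximum total: $5069M

This is the linear assignment problem.
Optimal: PeakComm→Band E ($700M), VistaNet→Band B ($947M), ClearBand→Band A ($761M), Solara→Band F ($960M), NorthTel→Band D ($805M), Meridian→Band C ($896M) — total 700+947+761+960+805+896 = $5069M.
Row-greedy (each operator in turn takes its best remaining band) gives $4742M, worse by 327.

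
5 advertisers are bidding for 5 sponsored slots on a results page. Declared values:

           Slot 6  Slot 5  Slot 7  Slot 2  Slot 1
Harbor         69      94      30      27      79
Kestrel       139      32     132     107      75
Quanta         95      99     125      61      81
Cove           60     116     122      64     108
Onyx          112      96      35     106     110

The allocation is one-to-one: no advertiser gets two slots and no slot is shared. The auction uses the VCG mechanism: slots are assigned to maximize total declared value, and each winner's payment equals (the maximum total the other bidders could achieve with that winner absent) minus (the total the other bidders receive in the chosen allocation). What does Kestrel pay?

Kestrel pays $6.

Efficient allocation: Harbor→Slot 5 ($94), Kestrel→Slot 6 ($139), Quanta→Slot 7 ($125), Cove→Slot 1 ($108), Onyx→Slot 2 ($106); total welfare W = $572.
Kestrel receives Slot 6 at value $139, so the others get W − 139 = $433.
Without Kestrel: best allocation of the remaining 4 bidders over all 5 slots is Harbor→Slot 5 ($94), Quanta→Slot 7 ($125), Cove→Slot 1 ($108), Onyx→Slot 6 ($112), total $439.
VCG payment = (others' best without Kestrel) − (others' welfare with Kestrel) = 439 − 433 = $6.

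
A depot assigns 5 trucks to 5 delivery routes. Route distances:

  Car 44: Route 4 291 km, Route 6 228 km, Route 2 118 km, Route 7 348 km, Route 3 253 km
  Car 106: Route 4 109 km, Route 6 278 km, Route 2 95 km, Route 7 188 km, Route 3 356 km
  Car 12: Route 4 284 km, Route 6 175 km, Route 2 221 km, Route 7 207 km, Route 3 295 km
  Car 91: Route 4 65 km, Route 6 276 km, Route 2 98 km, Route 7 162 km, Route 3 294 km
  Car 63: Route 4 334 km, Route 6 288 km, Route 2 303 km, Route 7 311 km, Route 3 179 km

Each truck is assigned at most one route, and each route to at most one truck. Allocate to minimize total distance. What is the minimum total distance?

Min total: 725 km

Treat this as an assignment problem: match each truck to one route.
Optimal: Car 44→Route 2 (118 km), Car 106→Route 7 (188 km), Car 12→Route 6 (175 km), Car 91→Route 4 (65 km), Car 63→Route 3 (179 km) — total 118+188+175+65+179 = 725 km.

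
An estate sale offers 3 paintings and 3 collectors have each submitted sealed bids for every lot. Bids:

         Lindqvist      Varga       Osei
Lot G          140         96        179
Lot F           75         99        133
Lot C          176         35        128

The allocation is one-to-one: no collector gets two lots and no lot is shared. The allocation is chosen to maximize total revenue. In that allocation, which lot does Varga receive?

Varga receives Lot F.

This is the linear assignment problem.
Optimal: Lindqvist→Lot C ($176), Varga→Lot F ($99), Osei→Lot G ($179) — total 176+99+179 = $454.
Next-best assignment: Lindqvist→Lot C, Varga→Lot G, Osei→Lot F = $405.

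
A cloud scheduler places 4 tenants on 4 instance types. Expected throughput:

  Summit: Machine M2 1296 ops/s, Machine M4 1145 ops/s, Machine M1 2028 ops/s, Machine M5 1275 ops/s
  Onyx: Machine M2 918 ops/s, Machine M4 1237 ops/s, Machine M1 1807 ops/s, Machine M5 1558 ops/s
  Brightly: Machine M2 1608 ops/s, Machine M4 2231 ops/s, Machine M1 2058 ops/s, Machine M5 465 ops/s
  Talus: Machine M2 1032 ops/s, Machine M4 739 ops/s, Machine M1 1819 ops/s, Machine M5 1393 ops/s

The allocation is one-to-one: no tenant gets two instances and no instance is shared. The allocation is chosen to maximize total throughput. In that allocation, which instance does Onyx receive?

Onyx receives Machine M5.

This is the linear assignment problem.
Optimal: Summit→Machine M2 (1296 ops/s), Onyx→Machine M5 (1558 ops/s), Brightly→Machine M4 (2231 ops/s), Talus→Machine M1 (1819 ops/s) — total 1296+1558+2231+1819 = 6904 ops/s.
Row-greedy (each tenant in turn takes its best remaining instance) gives 6849 ops/s, worse by 55.
Next-best assignment: Summit→Machine M1, Onyx→Machine M5, Brightly→Machine M4, Talus→Machine M2 = 6849 ops/s.
No other one-to-one assignment exceeds 6904 ops/s.
Onyx's own top instance is Machine M1 (1807 ops/s), but forcing Onyx→Machine M1 and reassigning the rest optimally gives only 6727 ops/s — worse by 177.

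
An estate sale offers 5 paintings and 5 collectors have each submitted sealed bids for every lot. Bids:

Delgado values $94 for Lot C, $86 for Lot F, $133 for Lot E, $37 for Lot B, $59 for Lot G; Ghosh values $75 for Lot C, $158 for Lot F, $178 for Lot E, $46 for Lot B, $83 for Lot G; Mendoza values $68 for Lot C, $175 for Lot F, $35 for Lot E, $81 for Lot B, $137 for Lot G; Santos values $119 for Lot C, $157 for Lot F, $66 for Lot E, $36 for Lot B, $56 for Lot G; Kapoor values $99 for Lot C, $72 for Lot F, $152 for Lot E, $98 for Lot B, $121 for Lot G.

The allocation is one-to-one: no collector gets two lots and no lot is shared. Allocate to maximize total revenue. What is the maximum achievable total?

Maximum total: $664

Optimal: Delgado→Lot C ($94), Ghosh→Lot E ($178), Mendoza→Lot G ($137), Santos→Lot F ($157), Kapoor→Lot B ($98) — total 94+178+137+157+98 = $664.
Column-greedy (each lot in turn goes to its best remaining collector) gives $629, worse by 35.
Swapping Delgado↔Santos (Delgado→Lot F $86, Santos→Lot C $119) loses 46.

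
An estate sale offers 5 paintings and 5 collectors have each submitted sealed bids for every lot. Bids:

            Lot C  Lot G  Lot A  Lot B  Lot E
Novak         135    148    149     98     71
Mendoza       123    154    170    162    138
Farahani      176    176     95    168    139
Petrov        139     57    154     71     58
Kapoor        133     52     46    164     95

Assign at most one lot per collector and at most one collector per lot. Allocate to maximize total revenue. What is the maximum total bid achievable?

This is the linear assignment problem.
Optimal: Novak→Lot G ($148), Mendoza→Lot E ($138), Farahani→Lot C ($176), Petrov→Lot A ($154), Kapoor→Lot B ($164) — total 148+138+176+154+164 = $780.
Max-entry greedy (repeatedly take the single best remaining cell) gives $716, worse by 64.
No other one-to-one assignment exceeds $780.

Max total: $780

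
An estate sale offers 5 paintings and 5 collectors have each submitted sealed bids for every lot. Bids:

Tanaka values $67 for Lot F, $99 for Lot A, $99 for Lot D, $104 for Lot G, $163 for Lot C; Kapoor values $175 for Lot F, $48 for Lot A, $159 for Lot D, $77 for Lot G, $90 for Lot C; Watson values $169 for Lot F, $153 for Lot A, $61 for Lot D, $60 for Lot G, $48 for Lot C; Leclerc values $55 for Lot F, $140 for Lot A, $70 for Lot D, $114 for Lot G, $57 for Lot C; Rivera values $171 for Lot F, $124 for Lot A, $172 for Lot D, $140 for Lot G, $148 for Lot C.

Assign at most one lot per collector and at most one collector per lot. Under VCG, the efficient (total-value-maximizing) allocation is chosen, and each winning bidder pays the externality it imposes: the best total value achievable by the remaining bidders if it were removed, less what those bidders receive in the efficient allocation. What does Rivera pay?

Efficient allocation: Tanaka→Lot C ($163), Kapoor→Lot F ($175), Watson→Lot A ($153), Leclerc→Lot G ($114), Rivera→Lot D ($172); total welfare W = $777.
Rivera receives Lot D at value $172, so the others get W − 172 = $605.
Without Rivera: best allocation of the remaining 4 bidders over all 5 lots is Tanaka→Lot C ($163), Kapoor→Lot D ($159), Watson→Lot F ($169), Leclerc→Lot A ($140), total $631.
VCG payment = (others' best without Rivera) − (others' welfare with Rivera) = 631 − 605 = $26.

Rivera pays $26.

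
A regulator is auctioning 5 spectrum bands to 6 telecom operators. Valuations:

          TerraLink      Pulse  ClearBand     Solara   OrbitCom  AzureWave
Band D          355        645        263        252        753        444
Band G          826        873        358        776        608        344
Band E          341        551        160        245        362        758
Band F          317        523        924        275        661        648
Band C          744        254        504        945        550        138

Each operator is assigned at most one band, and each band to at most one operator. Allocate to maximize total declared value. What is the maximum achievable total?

Max total: $4253M

Optimal: OrbitCom→Band D ($753M), Pulse→Band G ($873M), AzureWave→Band E ($758M), ClearBand→Band F ($924M), Solara→Band C ($945M) — total 753+873+758+924+945 = $4253M.
Row-greedy (each operator in turn takes its best remaining band) gives $3702M, worse by 551.
Checked against all permutations: $4253M is optimal.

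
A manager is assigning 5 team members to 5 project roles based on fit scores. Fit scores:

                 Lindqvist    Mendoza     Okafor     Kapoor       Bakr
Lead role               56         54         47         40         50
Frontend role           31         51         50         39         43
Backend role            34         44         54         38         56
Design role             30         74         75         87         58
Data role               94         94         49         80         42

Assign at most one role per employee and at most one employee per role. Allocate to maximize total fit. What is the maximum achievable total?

Maximum total: 343 pts

Treat this as an assignment problem: match each employee to one role.
Optimal: Lindqvist→Lead role (56 pts), Mendoza→Data role (94 pts), Okafor→Frontend role (50 pts), Kapoor→Design role (87 pts), Bakr→Backend role (56 pts) — total 56+94+50+87+56 = 343 pts.
Row-greedy (each employee in turn takes its best remaining role) gives 305 pts, worse by 38.
Next-best assignment: Lindqvist→Data role, Mendoza→Lead role, Okafor→Frontend role, Kapoor→Design role, Bakr→Backend role = 341 pts.
Swapping Bakr↔Mendoza (Bakr→Data role 42 pts, Mendoza→Backend role 44 pts) loses 64.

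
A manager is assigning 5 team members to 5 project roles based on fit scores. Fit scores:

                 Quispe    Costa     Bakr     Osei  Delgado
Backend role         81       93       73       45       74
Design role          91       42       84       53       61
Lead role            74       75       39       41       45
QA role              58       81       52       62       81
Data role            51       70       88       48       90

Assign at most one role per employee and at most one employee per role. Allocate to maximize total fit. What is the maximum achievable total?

Maximum total: 403 pts

Optimal: Quispe→Lead role (74 pts), Costa→Backend role (93 pts), Bakr→Design role (84 pts), Osei→QA role (62 pts), Delgado→Data role (90 pts) — total 74+93+84+62+90 = 403 pts.
Max-entry greedy (repeatedly take the single best remaining cell) gives 375 pts, worse by 28.
Next-best assignment: Quispe→Design role, Costa→Backend role, Bakr→Data role, Osei→Lead role, Delgado→QA role = 394 pts.
Swapping Costa↔Quispe (Costa→Lead role 75 pts, Quispe→Backend role 81 pts) loses 11.
No other one-to-one assignment exceeds 403 pts.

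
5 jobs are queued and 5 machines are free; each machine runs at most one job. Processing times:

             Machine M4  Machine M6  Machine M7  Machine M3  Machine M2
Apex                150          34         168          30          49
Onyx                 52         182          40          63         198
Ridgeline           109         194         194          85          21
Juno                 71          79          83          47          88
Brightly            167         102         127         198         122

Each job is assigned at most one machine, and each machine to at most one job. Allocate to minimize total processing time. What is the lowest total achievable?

Minimum total: 264 min

Optimal: Apex→Machine M3 (30 min), Onyx→Machine M7 (40 min), Ridgeline→Machine M2 (21 min), Juno→Machine M4 (71 min), Brightly→Machine M6 (102 min) — total 30+40+21+71+102 = 264 min.
Column-greedy (each machine in turn goes to its cheapest remaining job) gives 376 min, worse by 112.
Next-best assignment: Apex→Machine M6, Onyx→Machine M4, Ridgeline→Machine M2, Juno→Machine M3, Brightly→Machine M7 = 281 min.
Swapping Onyx↔Brightly (Onyx→Machine M6 182 min, Brightly→Machine M7 127 min) adds 167.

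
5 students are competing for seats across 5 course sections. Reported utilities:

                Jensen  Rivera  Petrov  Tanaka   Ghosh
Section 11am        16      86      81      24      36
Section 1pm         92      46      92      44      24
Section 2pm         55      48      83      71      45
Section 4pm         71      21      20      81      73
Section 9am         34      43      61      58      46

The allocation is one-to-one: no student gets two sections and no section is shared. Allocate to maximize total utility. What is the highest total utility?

Maximum total: 392 points

Optimal: Jensen→Section 1pm (92 points), Rivera→Section 11am (86 points), Petrov→Section 2pm (83 points), Tanaka→Section 9am (58 points), Ghosh→Section 4pm (73 points) — total 92+86+83+58+73 = 392 points.
Row-greedy (each student in turn takes its best remaining section) gives 388 points, worse by 4.
Next-best assignment: Jensen→Section 1pm, Rivera→Section 11am, Petrov→Section 2pm, Tanaka→Section 4pm, Ghosh→Section 9am = 388 points.
Checked against all permutations: 392 points is optimal.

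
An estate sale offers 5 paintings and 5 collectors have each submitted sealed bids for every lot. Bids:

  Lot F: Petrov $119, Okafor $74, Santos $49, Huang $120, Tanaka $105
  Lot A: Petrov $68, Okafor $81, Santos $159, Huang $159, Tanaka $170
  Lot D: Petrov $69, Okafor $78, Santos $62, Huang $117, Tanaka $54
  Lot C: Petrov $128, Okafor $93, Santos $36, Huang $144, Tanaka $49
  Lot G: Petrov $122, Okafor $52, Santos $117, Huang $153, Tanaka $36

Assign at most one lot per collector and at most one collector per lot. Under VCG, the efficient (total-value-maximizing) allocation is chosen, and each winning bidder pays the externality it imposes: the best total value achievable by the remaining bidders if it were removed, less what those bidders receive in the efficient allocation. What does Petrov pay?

Efficient allocation: Petrov→Lot F ($119), Okafor→Lot D ($78), Santos→Lot G ($117), Huang→Lot C ($144), Tanaka→Lot A ($170); total welfare W = $628.
Petrov receives Lot F at value $119, so the others get W − 119 = $509.
Without Petrov: best allocation of the remaining 4 bidders over all 5 lots is Okafor→Lot C ($93), Santos→Lot A ($159), Huang→Lot G ($153), Tanaka→Lot F ($105), total $510.
VCG payment = (others' best without Petrov) − (others' welfare with Petrov) = 510 − 509 = $1.

Petrov pays $1.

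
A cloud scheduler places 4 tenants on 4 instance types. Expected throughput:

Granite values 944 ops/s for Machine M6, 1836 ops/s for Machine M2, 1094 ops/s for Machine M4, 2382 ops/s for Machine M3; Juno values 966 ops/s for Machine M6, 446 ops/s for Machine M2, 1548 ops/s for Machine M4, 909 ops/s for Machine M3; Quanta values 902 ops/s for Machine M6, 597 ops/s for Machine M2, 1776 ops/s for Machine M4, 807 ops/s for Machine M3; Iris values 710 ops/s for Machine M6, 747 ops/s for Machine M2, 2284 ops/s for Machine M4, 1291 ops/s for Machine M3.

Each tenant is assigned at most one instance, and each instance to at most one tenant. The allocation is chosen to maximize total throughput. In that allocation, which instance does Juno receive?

Juno receives Machine M6.

Optimal: Granite→Machine M3 (2382 ops/s), Juno→Machine M6 (966 ops/s), Quanta→Machine M2 (597 ops/s), Iris→Machine M4 (2284 ops/s) — total 2382+966+597+2284 = 6229 ops/s.
Column-greedy (each instance in turn goes to its best remaining tenant) gives 5893 ops/s, worse by 336.
Juno's own top instance is Machine M4 (1548 ops/s), but forcing Juno→Machine M4 and reassigning the rest optimally gives only 5579 ops/s — worse by 650.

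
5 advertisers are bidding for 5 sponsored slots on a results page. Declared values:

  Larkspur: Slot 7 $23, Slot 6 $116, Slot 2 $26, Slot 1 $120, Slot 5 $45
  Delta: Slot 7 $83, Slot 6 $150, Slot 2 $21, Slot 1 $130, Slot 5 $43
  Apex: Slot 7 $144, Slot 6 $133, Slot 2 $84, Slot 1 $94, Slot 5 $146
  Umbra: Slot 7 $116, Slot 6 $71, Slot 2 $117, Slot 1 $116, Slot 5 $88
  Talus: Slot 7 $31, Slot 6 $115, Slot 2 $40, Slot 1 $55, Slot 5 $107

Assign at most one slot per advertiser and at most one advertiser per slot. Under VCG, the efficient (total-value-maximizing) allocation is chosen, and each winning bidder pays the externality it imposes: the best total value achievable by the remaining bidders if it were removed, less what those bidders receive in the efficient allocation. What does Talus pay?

Efficient allocation: Larkspur→Slot 1 ($120), Delta→Slot 6 ($150), Apex→Slot 7 ($144), Umbra→Slot 2 ($117), Talus→Slot 5 ($107); total welfare W = $638.
Talus receives Slot 5 at value $107, so the others get W − 107 = $531.
Without Talus: best allocation of the remaining 4 bidders over all 5 slots is Larkspur→Slot 1 ($120), Delta→Slot 6 ($150), Apex→Slot 5 ($146), Umbra→Slot 2 ($117), total $533.
VCG payment = (others' best without Talus) − (others' welfare with Talus) = 533 − 531 = $2.

Talus pays $2.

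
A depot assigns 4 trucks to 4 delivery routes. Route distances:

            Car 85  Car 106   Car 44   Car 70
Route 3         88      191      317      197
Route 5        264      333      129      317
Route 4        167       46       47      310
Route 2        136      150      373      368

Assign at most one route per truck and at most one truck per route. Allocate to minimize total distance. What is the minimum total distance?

This is the linear assignment problem.
Optimal: Car 85→Route 2 (136 km), Car 106→Route 4 (46 km), Car 44→Route 5 (129 km), Car 70→Route 3 (197 km) — total 136+46+129+197 = 508 km.
Min-entry greedy (repeatedly take the single cheapest remaining cell) gives 631 km, worse by 123.

Min total: 508 km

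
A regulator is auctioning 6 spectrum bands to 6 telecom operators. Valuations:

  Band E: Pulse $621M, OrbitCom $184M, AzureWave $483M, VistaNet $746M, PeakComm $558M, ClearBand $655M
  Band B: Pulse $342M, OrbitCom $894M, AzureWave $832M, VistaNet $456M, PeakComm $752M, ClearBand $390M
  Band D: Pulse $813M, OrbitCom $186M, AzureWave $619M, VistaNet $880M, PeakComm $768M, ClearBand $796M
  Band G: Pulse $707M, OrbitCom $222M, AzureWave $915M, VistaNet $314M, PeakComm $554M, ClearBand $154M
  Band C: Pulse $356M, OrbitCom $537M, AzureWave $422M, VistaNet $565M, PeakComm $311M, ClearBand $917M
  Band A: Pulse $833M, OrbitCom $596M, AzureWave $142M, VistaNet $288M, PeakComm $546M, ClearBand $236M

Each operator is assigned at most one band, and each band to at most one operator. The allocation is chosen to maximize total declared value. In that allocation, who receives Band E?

VistaNet receives Band E.

Optimal: Pulse→Band A ($833M), OrbitCom→Band B ($894M), AzureWave→Band G ($915M), VistaNet→Band E ($746M), PeakComm→Band D ($768M), ClearBand→Band C ($917M) — total 833+894+915+746+768+917 = $5073M.
Column-greedy (each band in turn goes to its best remaining operator) gives $4831M, worse by 242.
Next-best assignment: Pulse→Band A, OrbitCom→Band B, AzureWave→Band G, VistaNet→Band D, PeakComm→Band E, ClearBand→Band C = $4997M.
Swapping AzureWave↔Pulse (AzureWave→Band A $142M, Pulse→Band G $707M) loses 899.
Checked against all permutations: $5073M is optimal.
VistaNet's own top band is Band D ($880M), but forcing VistaNet→Band D and reassigning the rest optimally gives only $4997M — worse by 76.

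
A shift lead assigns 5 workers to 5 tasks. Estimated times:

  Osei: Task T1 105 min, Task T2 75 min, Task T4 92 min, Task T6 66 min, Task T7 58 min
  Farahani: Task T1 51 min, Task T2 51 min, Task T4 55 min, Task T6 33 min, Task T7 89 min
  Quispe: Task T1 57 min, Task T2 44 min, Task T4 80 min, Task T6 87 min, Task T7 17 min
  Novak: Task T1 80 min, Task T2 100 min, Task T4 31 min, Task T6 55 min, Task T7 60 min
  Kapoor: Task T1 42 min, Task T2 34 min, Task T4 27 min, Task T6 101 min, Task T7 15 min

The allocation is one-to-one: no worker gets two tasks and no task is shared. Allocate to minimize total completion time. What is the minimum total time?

Minimum total: 198 min

Treat this as an assignment problem: match each worker to one task.
Optimal: Osei→Task T2 (75 min), Farahani→Task T6 (33 min), Quispe→Task T7 (17 min), Novak→Task T4 (31 min), Kapoor→Task T1 (42 min) — total 75+33+17+31+42 = 198 min.
Row-greedy (each worker in turn takes its cheapest remaining task) gives 208 min, worse by 10.
Next-best assignment: Osei→Task T6, Farahani→Task T1, Quispe→Task T7, Novak→Task T4, Kapoor→Task T2 = 199 min.
Swapping Farahani↔Kapoor (Farahani→Task T1 51 min, Kapoor→Task T6 101 min) adds 77.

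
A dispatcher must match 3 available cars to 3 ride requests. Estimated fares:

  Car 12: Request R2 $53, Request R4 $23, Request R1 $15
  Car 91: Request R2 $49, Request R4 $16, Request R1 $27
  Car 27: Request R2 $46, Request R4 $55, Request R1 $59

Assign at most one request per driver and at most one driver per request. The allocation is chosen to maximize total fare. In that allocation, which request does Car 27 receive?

Optimal: Car 12→Request R2 ($53), Car 91→Request R1 ($27), Car 27→Request R4 ($55) — total 53+27+55 = $135.
Max-entry greedy (repeatedly take the single best remaining cell) gives $128, worse by 7.
Next-best assignment: Car 12→Request R4, Car 91→Request R2, Car 27→Request R1 = $131.
Checked against all permutations: $135 is optimal.
Car 27's own top request is Request R1 ($59), but forcing Car 27→Request R1 and reassigning the rest optimally gives only $131 — worse by 4.

Car 27 receives Request R4.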